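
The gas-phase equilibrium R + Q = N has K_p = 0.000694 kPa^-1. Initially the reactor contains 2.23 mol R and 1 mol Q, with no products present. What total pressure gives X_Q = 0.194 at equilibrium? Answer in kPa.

P = 517 kPa

Basis: 1 mol Q initially; let X = conversion of Q. Extent ξ = X.
At extent ξ: n_R = 2.23 − X; n_Q = 1 − X; n_N = X.
n_T = Σnᵢ = 3.23 − X.
K_p = p_N / (p_R p_Q) with p_i = (n_i/n_T)·P.
At X = 0.194: the mole-fraction product g(X) = Π y_i^ν_i = 0.3589. Since K_p = g(X)·P^{-1}, P = (g/K_p)^(1/1) = (0.3589/0.000694)^(1/1) = 517 kPa.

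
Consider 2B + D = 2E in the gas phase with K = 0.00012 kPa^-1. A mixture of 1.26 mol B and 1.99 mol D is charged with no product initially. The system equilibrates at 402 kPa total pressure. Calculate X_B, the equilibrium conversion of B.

X = 0.146

Let X = conversion of B (basis 1.26 mol B); extent of reaction ξ = 0.63X.
Mole table: n_B = 1.26 − 1.26X; n_D = 1.99 − 0.63X; n_E = 1.26X.
n_T = Σnᵢ = 3.25 − 0.63X.
Mole fractions y_i = n_i/n_T; K = p_E^2 / (p_B^2 p_D) with p_i = y_i·P.
Substituting and setting equal to 0.00012 kPa^-1 gives a polynomial in X; the root in (0,1) is X = 0.146.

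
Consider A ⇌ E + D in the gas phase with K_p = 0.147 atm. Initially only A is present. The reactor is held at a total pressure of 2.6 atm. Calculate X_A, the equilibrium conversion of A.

X = 0.231

Let X = conversion of A (basis 1 mol A); extent of reaction ξ = X.
At extent ξ: n_A = 1 − X; n_E = X; n_D = X.
Summing: n_T = 1 + X.
With p_i = (n_i/n_T)P, K_p = p_E p_D / (p_A).
Equating to 0.147 atm and solving on 0 < X < 1: X = 0.231.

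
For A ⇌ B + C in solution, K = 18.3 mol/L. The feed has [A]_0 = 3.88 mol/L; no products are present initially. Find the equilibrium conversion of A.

Let X = conversion of A; extent ξ = 3.88·X mol/L.
Concentrations: [A] = 3.88 − 3.88X; [B] = 3.88X; [C] = 3.88X.
K = [B] [C] / ([A]).
Setting equal to 18.3 and solving for X on (0,1) gives X = 0.848.

X = 0.848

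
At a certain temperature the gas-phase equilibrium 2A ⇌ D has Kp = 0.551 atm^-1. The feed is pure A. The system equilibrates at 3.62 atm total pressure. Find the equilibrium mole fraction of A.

y_A = 0.500

Take 1 mol A as basis and let X be its fractional conversion, so ξ = 0.5X.
Mole table: n_A = 1 − X; n_D = 0.5X.
Total moles n_T = 1 − 0.5X.
Mole fractions y_i = n_i/n_T; Kp = p_D / (p_A^2) with p_i = y_i·P.
Substituting and setting equal to 0.551 atm^-1 gives a polynomial in X; the root in (0,1) is X = 0.666.
Then n_A = 0.334, n_T = 0.667, so y_A = 0.500.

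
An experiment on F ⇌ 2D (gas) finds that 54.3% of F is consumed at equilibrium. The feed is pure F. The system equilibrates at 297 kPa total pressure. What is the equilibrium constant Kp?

Basis: 1 mol F initially; let X = conversion of F. Extent ξ = X.
Species balance: n_F = 1 − X; n_D = 2X.
n_T = Σnᵢ = 1 + X.
At X = 0.543: n_F = 0.457, n_D = 1.09, n_T = 1.54.
p_i = (n_i/n_T)·P. Kp = p_D^2 / (p_F) = 497 kPa.

Kp = 497 kPa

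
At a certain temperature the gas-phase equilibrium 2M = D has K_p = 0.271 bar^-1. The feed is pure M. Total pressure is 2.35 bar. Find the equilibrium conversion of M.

Basis: 1 mol M initially; let X = conversion of M. Extent ξ = 0.5X.
Moles: n_M = 1 − X; n_D = 0.5X.
Total moles n_T = 1 − 0.5X.
y_i = n_i/n_T, p_i = y_i·P. K_p = p_D / (p_M^2).
This yields a degree-2 equation in X; solving on (0,1), X = 0.469.

X = 0.469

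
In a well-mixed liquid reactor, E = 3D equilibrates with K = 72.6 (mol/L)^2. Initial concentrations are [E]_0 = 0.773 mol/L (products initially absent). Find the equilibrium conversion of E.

Let X = conversion of E; extent ξ = 0.773·X mol/L.
Concentrations: [E] = 0.773 − 0.773X; [D] = 2.32X.
K = [D]^3 / ([E]).
Equating to 72.6 (mol/L)^2: the physical root is X = 0.859.

X = 0.859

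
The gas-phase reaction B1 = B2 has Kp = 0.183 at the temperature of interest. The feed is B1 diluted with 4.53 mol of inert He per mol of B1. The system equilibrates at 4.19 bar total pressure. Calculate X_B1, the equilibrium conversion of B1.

X = 0.155

Basis: 1 mol B1 initially; let X = conversion of B1. Extent ξ = X.
Species balance: n_B1 = 1 − X; n_B2 = X; n_I = 4.53 (inert).
n_T stays at 5.53 (no change in mole number).
y_i = n_i/n_T, p_i = y_i·P. Kp = p_B2 / (p_B1).
Setting this equal to 0.183 and taking the physical root (0 < X < 1) gives X = 0.155.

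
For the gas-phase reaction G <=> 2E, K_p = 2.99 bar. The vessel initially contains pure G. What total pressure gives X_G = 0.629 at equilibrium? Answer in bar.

Basis: 1 mol G initially; let X = conversion of G. Extent ξ = X.
Moles: n_G = 1 − X; n_E = 2X.
n_T = Σnᵢ = 1 + X.
K_p = p_E^2 / (p_G) with p_i = (n_i/n_T)·P.
At X = 0.629: the mole-fraction product g(X) = Π y_i^ν_i = 2.619. Since K_p = g(X)·P^{1}, P = (K_p/g)^(1/1) = (2.99/2.619)^(1/1) = 1.14 bar.

P = 1.14 bar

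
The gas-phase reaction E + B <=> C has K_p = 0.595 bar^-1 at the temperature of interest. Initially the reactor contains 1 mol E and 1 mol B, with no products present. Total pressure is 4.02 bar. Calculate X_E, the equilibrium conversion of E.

X = 0.457

Let X = conversion of E (basis 1 mol E); extent of reaction ξ = X.
At extent ξ: n_E = 1 − X; n_B = 1 − X; n_C = X.
Summing: n_T = 2 − X.
Mole fractions y_i = n_i/n_T; K_p = p_C / (p_E p_B) with p_i = y_i·P.
This yields a degree-2 equation in X; solving on (0,1), X = 0.457.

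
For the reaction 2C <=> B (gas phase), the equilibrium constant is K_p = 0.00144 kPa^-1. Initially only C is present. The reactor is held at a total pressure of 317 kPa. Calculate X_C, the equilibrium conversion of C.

Take 1 mol C as basis and let X be its fractional conversion, so ξ = 0.5X.
At extent ξ: n_C = 1 − X; n_B = 0.5X.
Total moles n_T = 1 − 0.5X.
With p_i = (n_i/n_T)P, K_p = p_B / (p_C^2).
This yields a degree-2 equation in X; solving on (0,1), X = 0.405.

X = 0.405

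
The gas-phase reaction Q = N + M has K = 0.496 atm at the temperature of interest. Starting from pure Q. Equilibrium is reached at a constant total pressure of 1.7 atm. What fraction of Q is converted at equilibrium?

Take 1 mol Q as basis and let X be its fractional conversion, so ξ = X.
At extent ξ: n_Q = 1 − X; n_N = X; n_M = X.
Total moles n_T = 1 + X.
With p_i = (n_i/n_T)P, K = p_N p_M / (p_Q).
This yields a degree-2 equation in X; solving on (0,1), X = 0.475.

X = 0.475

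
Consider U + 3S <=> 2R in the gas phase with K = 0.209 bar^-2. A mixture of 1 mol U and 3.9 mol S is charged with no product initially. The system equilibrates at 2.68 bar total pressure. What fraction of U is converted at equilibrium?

X = 0.456

Let X = conversion of U (basis 1 mol U); extent of reaction ξ = X.
Mole table: n_U = 1 − X; n_S = 3.9 − 3X; n_R = 2X.
Total moles n_T = 4.9 − 2X.
With p_i = (n_i/n_T)P, K = p_R^2 / (p_U p_S^3).
This yields a degree-4 equation in X; solving on (0,1), X = 0.456.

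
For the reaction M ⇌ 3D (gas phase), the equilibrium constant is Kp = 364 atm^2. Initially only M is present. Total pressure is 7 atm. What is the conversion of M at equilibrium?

Take 1 mol M as basis and let X be its fractional conversion, so ξ = X.
At extent ξ: n_M = 1 − X; n_D = 3X.
n_T = Σnᵢ = 1 + 2X.
With p_i = (n_i/n_T)P, Kp = p_D^3 / (p_M).
Substituting and setting equal to 364 atm^2 gives a polynomial in X; the root in (0,1) is X = 0.753.

X = 0.753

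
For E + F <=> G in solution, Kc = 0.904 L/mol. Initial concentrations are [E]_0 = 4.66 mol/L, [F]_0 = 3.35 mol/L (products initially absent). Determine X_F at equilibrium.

Let X = conversion of F; extent ξ = 3.35·X mol/L.
Concentrations: [E] = 4.66 − 3.35X; [F] = 3.35 − 3.35X; [G] = 3.35X.
Kc = [G] / ([E] [F]).
This equals 0.904 at X = 0.682 (the root in 0 < X < 1).

X = 0.682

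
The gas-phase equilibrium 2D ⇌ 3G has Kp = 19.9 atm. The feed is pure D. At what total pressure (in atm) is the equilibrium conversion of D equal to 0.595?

Take 1 mol D as basis and let X be its fractional conversion, so ξ = 0.5X.
Mole table: n_D = 1 − X; n_G = 1.5X.
Summing: n_T = 1 + 0.5X.
Kp = p_G^3 / (p_D^2) with p_i = (n_i/n_T)·P.
At X = 0.595: the mole-fraction product g(X) = Π y_i^ν_i = 3.34. Since Kp = g(X)·P^{1}, P = (Kp/g)^(1/1) = (19.9/3.34)^(1/1) = 5.96 atm.

P = 5.96 atm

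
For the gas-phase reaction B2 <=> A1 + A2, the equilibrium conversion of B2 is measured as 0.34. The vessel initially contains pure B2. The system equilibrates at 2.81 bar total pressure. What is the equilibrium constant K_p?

K_p = 0.367 bar

Take 1 mol B2 as basis and let X be its fractional conversion, so ξ = X.
Species balance: n_B2 = 1 − X; n_A1 = X; n_A2 = X.
Total moles n_T = 1 + X.
At X = 0.34: n_B2 = 0.66, n_A1 = 0.34, n_A2 = 0.34, n_T = 1.34.
p_i = (n_i/n_T)·P. K_p = p_A1 p_A2 / (p_B2) = 0.367 bar.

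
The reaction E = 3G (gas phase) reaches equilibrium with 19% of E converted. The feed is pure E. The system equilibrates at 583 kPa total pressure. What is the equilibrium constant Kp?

Kp = 4.08e+04 kPa^2

Take 1 mol E as basis and let X be its fractional conversion, so ξ = X.
Mole table: n_E = 1 − X; n_G = 3X.
Total moles n_T = 1 + 2X.
At X = 0.19: n_E = 0.81, n_G = 0.57, n_T = 1.38.
p_i = (n_i/n_T)·P. Kp = p_G^3 / (p_E) = 4.08e+04 kPa^2.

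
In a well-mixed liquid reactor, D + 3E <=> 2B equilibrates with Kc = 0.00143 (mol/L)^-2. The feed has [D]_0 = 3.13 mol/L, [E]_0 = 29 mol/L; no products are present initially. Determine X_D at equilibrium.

Let X = conversion of D; extent ξ = 3.13·X mol/L.
Concentrations: [D] = 3.13 − 3.13X; [E] = 29 − 9.39X; [B] = 6.26X.
Kc = [B]^2 / ([D] [E]^3).
This equals 0.00143 at X = 0.668 (the root in 0 < X < 1).

X = 0.668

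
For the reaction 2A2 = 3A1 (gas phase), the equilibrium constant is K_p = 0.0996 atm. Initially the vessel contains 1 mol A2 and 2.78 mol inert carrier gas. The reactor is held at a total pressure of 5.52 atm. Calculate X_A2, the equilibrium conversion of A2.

X = 0.231

Take 1 mol A2 as basis and let X be its fractional conversion, so ξ = 0.5X.
At extent ξ: n_A2 = 1 − X; n_A1 = 1.5X; n_I = 2.78 (inert).
n_T = Σnᵢ = 3.78 + 0.5X.
With p_i = (n_i/n_T)P, K_p = p_A1^3 / (p_A2^2).
Equating to 0.0996 atm and solving on 0 < X < 1: X = 0.231.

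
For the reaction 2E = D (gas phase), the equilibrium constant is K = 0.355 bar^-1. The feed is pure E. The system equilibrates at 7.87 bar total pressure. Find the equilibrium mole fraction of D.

y_D = 0.554

Let X = conversion of E (basis 1 mol E); extent of reaction ξ = 0.5X.
Species balance: n_E = 1 − X; n_D = 0.5X.
n_T = Σnᵢ = 1 − 0.5X.
With p_i = (n_i/n_T)P, K = p_D / (p_E^2).
Equating to 0.355 bar^-1 and solving on 0 < X < 1: X = 0.713.
Then n_D = 0.357, n_T = 0.643, so y_D = 0.554.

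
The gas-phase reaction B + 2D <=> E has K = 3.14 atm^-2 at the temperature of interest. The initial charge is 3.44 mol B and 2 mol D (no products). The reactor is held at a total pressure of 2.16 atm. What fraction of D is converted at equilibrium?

X = 0.730

Basis: 2 mol D initially; let X = conversion of D. Extent ξ = X.
Mole table: n_B = 3.44 − X; n_D = 2 − 2X; n_E = X.
Total moles n_T = 5.44 − 2X.
With p_i = (n_i/n_T)P, K = p_E / (p_B p_D^2).
Setting this equal to 3.14 atm^-2 and taking the physical root (0 < X < 1) gives X = 0.730.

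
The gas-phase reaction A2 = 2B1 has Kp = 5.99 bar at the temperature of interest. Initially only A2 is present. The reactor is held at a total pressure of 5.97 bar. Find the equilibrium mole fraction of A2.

y_A2 = 0.381

Basis: 1 mol A2 initially; let X = conversion of A2. Extent ξ = X.
Moles: n_A2 = 1 − X; n_B1 = 2X.
n_T = Σnᵢ = 1 + X.
Mole fractions y_i = n_i/n_T; Kp = p_B1^2 / (p_A2) with p_i = y_i·P.
Equating to 5.99 bar and solving on 0 < X < 1: X = 0.448.
Then n_A2 = 0.552, n_T = 1.45, so y_A2 = 0.381.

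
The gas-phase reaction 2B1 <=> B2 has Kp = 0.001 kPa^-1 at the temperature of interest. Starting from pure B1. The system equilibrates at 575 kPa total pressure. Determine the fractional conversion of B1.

Basis: 1 mol B1 initially; let X = conversion of B1. Extent ξ = 0.5X.
At extent ξ: n_B1 = 1 − X; n_B2 = 0.5X.
Total moles n_T = 1 − 0.5X.
Mole fractions y_i = n_i/n_T; Kp = p_B2 / (p_B1^2) with p_i = y_i·P.
Setting this equal to 0.001 kPa^-1 and taking the physical root (0 < X < 1) gives X = 0.450.

X = 0.450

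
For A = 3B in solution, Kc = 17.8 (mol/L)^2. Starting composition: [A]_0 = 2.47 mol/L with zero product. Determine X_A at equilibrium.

Let X = conversion of A; extent ξ = 2.47·X mol/L.
Concentrations: [A] = 2.47 − 2.47X; [B] = 7.41X.
Kc = [B]^3 / ([A]).
Equating to 17.8 (mol/L)^2: the physical root is X = 0.401.

X = 0.401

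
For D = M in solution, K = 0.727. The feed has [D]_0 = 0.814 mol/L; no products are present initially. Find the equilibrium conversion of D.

X = 0.421

Let X = conversion of D; extent ξ = 0.814·X mol/L.
Concentrations: [D] = 0.814 − 0.814X; [M] = 0.814X.
K = [M] / ([D]).
This equals 0.727 at X = 0.421 (the root in 0 < X < 1).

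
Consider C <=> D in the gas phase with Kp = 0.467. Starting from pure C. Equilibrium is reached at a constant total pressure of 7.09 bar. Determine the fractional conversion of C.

Take 1 mol C as basis and let X be its fractional conversion, so ξ = X.
Moles: n_C = 1 − X; n_D = X.
n_T stays at 1 (no change in mole number).
Mole fractions y_i = n_i/n_T; Kp = p_D / (p_C) with p_i = y_i·P.
Setting this equal to 0.467 and taking the physical root (0 < X < 1) gives X = 0.318.

X = 0.318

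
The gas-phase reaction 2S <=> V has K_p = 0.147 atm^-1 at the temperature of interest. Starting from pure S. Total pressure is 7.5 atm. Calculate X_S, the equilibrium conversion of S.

Take 1 mol S as basis and let X be its fractional conversion, so ξ = 0.5X.
Mole table: n_S = 1 − X; n_V = 0.5X.
Summing: n_T = 1 − 0.5X.
y_i = n_i/n_T, p_i = y_i·P. K_p = p_V / (p_S^2).
Equating to 0.147 atm^-1 and solving on 0 < X < 1: X = 0.570.

X = 0.570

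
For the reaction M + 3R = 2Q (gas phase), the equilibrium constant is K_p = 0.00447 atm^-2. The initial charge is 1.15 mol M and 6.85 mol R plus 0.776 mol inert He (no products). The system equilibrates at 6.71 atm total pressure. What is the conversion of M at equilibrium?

X = 0.302

Basis: 1.15 mol M initially; let X = conversion of M. Extent ξ = 1.15X.
Moles: n_M = 1.15 − 1.15X; n_R = 6.85 − 3.45X; n_Q = 2.3X; n_I = 0.776 (inert).
n_T = Σnᵢ = 8.78 − 2.3X.
With p_i = (n_i/n_T)P, K_p = p_Q^2 / (p_M p_R^3).
This yields a degree-4 equation in X; solving on (0,1), X = 0.302.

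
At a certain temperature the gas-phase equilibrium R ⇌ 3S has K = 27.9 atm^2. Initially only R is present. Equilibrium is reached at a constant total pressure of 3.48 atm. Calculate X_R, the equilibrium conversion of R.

Let X = conversion of R (basis 1 mol R); extent of reaction ξ = X.
Moles: n_R = 1 − X; n_S = 3X.
Total moles n_T = 1 + 2X.
With p_i = (n_i/n_T)P, K = p_S^3 / (p_R).
Setting this equal to 27.9 atm^2 and taking the physical root (0 < X < 1) gives X = 0.553.

X = 0.553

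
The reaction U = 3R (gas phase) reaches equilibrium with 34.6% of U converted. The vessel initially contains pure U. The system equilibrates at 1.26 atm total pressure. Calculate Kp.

Kp = 0.948 atm^2

Take 1 mol U as basis and let X be its fractional conversion, so ξ = X.
Species balance: n_U = 1 − X; n_R = 3X.
Summing: n_T = 1 + 2X.
At X = 0.346: n_U = 0.654, n_R = 1.04, n_T = 1.69.
p_i = (n_i/n_T)·P. Kp = p_R^3 / (p_U) = 0.948 atm^2.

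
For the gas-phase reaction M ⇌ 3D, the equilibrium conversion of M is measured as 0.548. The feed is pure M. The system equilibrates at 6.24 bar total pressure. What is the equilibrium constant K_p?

K_p = 87.1 bar^2

Take 1 mol M as basis and let X be its fractional conversion, so ξ = X.
Moles: n_M = 1 − X; n_D = 3X.
Summing: n_T = 1 + 2X.
At X = 0.548: n_M = 0.452, n_D = 1.64, n_T = 2.1.
p_i = (n_i/n_T)·P. K_p = p_D^3 / (p_M) = 87.1 bar^2.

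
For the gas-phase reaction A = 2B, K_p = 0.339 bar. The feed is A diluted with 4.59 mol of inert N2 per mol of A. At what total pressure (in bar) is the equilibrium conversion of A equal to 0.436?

Take 1 mol A as basis and let X be its fractional conversion, so ξ = X.
At extent ξ: n_A = 1 − X; n_B = 2X; n_I = 4.59 (inert).
n_T = Σnᵢ = 5.59 + X.
K_p = p_B^2 / (p_A) with p_i = (n_i/n_T)·P.
At X = 0.436: the mole-fraction product g(X) = Π y_i^ν_i = 0.2237. Since K_p = g(X)·P^{1}, P = (K_p/g)^(1/1) = (0.339/0.2237)^(1/1) = 1.52 bar.

P = 1.52 bar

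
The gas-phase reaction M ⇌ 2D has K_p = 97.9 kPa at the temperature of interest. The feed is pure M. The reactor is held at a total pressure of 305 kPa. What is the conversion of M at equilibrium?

X = 0.273

Let X = conversion of M (basis 1 mol M); extent of reaction ξ = X.
At extent ξ: n_M = 1 − X; n_D = 2X.
Summing: n_T = 1 + X.
Mole fractions y_i = n_i/n_T; K_p = p_D^2 / (p_M) with p_i = y_i·P.
Setting this equal to 97.9 kPa and taking the physical root (0 < X < 1) gives X = 0.273.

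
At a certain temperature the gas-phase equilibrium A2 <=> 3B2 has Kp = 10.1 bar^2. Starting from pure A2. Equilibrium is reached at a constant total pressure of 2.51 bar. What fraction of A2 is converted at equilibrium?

X = 0.491

Let X = conversion of A2 (basis 1 mol A2); extent of reaction ξ = X.
Species balance: n_A2 = 1 − X; n_B2 = 3X.
Summing: n_T = 1 + 2X.
y_i = n_i/n_T, p_i = y_i·P. Kp = p_B2^3 / (p_A2).
This yields a degree-3 equation in X; solving on (0,1), X = 0.491.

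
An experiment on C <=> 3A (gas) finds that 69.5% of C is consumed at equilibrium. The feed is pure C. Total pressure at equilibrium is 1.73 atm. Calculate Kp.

Kp = 15.6 atm^2

Let X = conversion of C (basis 1 mol C); extent of reaction ξ = X.
At extent ξ: n_C = 1 − X; n_A = 3X.
n_T = Σnᵢ = 1 + 2X.
At X = 0.695: n_C = 0.305, n_A = 2.08, n_T = 2.39.
p_i = (n_i/n_T)·P. Kp = p_A^3 / (p_C) = 15.6 atm^2.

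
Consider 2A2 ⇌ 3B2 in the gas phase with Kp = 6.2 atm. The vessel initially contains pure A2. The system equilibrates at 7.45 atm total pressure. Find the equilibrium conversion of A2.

Let X = conversion of A2 (basis 1 mol A2); extent of reaction ξ = 0.5X.
At extent ξ: n_A2 = 1 − X; n_B2 = 1.5X.
Summing: n_T = 1 + 0.5X.
y_i = n_i/n_T, p_i = y_i·P. Kp = p_B2^3 / (p_A2^2).
This yields a degree-3 equation in X; solving on (0,1), X = 0.450.

X = 0.450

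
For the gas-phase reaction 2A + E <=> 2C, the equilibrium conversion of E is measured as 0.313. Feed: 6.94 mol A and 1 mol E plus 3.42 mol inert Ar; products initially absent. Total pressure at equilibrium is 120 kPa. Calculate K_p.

K_p = 0.00132 kPa^-1

Take 1 mol E as basis and let X be its fractional conversion, so ξ = X.
At extent ξ: n_A = 6.94 − 2X; n_E = 1 − X; n_C = 2X; n_I = 3.42 (inert).
n_T = Σnᵢ = 11.4 − X.
At X = 0.313: n_A = 6.31, n_E = 0.687, n_C = 0.626, n_T = 11.
p_i = (n_i/n_T)·P. K_p = p_C^2 / (p_A^2 p_E) = 0.00132 kPa^-1.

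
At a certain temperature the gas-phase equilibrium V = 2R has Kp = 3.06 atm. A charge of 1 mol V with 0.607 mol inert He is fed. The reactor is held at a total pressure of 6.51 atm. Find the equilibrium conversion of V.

X = 0.380

Basis: 1 mol V initially; let X = conversion of V. Extent ξ = X.
Species balance: n_V = 1 − X; n_R = 2X; n_I = 0.607 (inert).
Total moles n_T = 1.61 + X.
With p_i = (n_i/n_T)P, Kp = p_R^2 / (p_V).
This yields a degree-2 equation in X; solving on (0,1), X = 0.380.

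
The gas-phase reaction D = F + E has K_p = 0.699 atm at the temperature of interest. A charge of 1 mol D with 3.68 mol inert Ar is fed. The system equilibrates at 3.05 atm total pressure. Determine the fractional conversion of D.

X = 0.652

Take 1 mol D as basis and let X be its fractional conversion, so ξ = X.
At extent ξ: n_D = 1 − X; n_F = X; n_E = X; n_I = 3.68 (inert).
Summing: n_T = 4.68 + X.
With p_i = (n_i/n_T)P, K_p = p_F p_E / (p_D).
Setting this equal to 0.699 atm and taking the physical root (0 < X < 1) gives X = 0.652.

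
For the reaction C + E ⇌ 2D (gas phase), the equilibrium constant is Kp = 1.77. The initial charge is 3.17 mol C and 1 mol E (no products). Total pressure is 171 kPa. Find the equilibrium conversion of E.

X = 0.637

Basis: 1 mol E initially; let X = conversion of E. Extent ξ = X.
At extent ξ: n_C = 3.17 − X; n_E = 1 − X; n_D = 2X.
Total moles n_T = 4.17 (Δν = 0, constant).
Mole fractions y_i = n_i/n_T; Kp = p_D^2 / (p_C p_E) with p_i = y_i·P.
This yields a degree-2 equation in X; solving on (0,1), X = 0.637.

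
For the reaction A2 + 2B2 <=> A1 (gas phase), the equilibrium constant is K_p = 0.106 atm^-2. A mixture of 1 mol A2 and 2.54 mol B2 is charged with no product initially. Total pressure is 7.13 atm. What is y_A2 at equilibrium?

Take 1 mol A2 as basis and let X be its fractional conversion, so ξ = X.
Moles: n_A2 = 1 − X; n_B2 = 2.54 − 2X; n_A1 = X.
Summing: n_T = 3.54 − 2X.
y_i = n_i/n_T, p_i = y_i·P. K_p = p_A1 / (p_A2 p_B2^2).
Substituting and setting equal to 0.106 atm^-2 gives a polynomial in X; the root in (0,1) is X = 0.630.
Then n_A2 = 0.37, n_T = 2.28, so y_A2 = 0.162.

y_A2 = 0.162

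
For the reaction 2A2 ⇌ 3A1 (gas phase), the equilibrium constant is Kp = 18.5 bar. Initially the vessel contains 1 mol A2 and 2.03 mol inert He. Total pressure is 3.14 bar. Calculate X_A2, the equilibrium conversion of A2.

Basis: 1 mol A2 initially; let X = conversion of A2. Extent ξ = 0.5X.
Mole table: n_A2 = 1 − X; n_A1 = 1.5X; n_I = 2.03 (inert).
Summing: n_T = 3.03 + 0.5X.
y_i = n_i/n_T, p_i = y_i·P. Kp = p_A1^3 / (p_A2^2).
This yields a degree-3 equation in X; solving on (0,1), X = 0.739.

X = 0.739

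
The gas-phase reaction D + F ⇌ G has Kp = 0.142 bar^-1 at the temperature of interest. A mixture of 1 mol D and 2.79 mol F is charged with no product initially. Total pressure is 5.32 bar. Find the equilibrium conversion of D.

Let X = conversion of D (basis 1 mol D); extent of reaction ξ = X.
Moles: n_D = 1 − X; n_F = 2.79 − X; n_G = X.
Summing: n_T = 3.79 − X.
y_i = n_i/n_T, p_i = y_i·P. Kp = p_G / (p_D p_F).
Substituting and setting equal to 0.142 bar^-1 gives a polynomial in X; the root in (0,1) is X = 0.349.

X = 0.349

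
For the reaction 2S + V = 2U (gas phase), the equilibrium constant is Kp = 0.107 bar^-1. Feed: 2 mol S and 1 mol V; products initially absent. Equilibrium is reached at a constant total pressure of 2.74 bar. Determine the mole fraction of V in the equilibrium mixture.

y_V = 0.280

Take 2 mol S as basis and let X be its fractional conversion, so ξ = X.
At extent ξ: n_S = 2 − 2X; n_V = 1 − X; n_U = 2X.
Summing: n_T = 3 − X.
y_i = n_i/n_T, p_i = y_i·P. Kp = p_U^2 / (p_S^2 p_V).
Substituting and setting equal to 0.107 bar^-1 gives a polynomial in X; the root in (0,1) is X = 0.223.
Then n_V = 0.777, n_T = 2.78, so y_V = 0.280.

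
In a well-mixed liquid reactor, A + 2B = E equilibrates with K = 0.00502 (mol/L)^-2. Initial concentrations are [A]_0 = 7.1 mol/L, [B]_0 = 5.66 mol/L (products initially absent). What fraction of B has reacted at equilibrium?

X = 0.222

Let X = conversion of B; extent ξ = 5.66X/2 mol/L.
Concentrations: [A] = 7.1 − 2.83X; [B] = 5.66 − 5.66X; [E] = 2.83X.
K = [E] / ([A] [B]^2).
Setting equal to 0.00502 and solving for X on (0,1) gives X = 0.222.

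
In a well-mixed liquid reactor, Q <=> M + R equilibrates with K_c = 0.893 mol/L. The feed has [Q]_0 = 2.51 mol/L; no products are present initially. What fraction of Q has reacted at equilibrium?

X = 0.445

Let X = conversion of Q; extent ξ = 2.51·X mol/L.
Concentrations: [Q] = 2.51 − 2.51X; [M] = 2.51X; [R] = 2.51X.
K_c = [M] [R] / ([Q]).
Setting equal to 0.893 and solving for X on (0,1) gives X = 0.445.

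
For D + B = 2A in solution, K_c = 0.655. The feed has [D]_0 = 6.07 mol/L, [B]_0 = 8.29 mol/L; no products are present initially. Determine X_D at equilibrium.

X = 0.335

Let X = conversion of D; extent ξ = 6.07·X mol/L.
Concentrations: [D] = 6.07 − 6.07X; [B] = 8.29 − 6.07X; [A] = 12.1X.
K_c = [A]^2 / ([D] [B]).
Setting equal to 0.655 and solving for X on (0,1) gives X = 0.335.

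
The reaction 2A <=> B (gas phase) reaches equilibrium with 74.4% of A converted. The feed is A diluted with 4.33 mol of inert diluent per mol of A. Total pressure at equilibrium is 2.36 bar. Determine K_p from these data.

K_p = 11.9 bar^-1

Basis: 1 mol A initially; let X = conversion of A. Extent ξ = 0.5X.
At extent ξ: n_A = 1 − X; n_B = 0.5X; n_I = 4.33 (inert).
Total moles n_T = 5.33 − 0.5X.
At X = 0.744: n_A = 0.256, n_B = 0.372, n_T = 4.96.
p_i = (n_i/n_T)·P. K_p = p_B / (p_A^2) = 11.9 bar^-1.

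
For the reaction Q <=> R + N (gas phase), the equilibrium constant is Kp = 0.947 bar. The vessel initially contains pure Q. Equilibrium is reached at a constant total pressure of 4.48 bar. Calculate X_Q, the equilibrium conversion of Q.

Let X = conversion of Q (basis 1 mol Q); extent of reaction ξ = X.
Mole table: n_Q = 1 − X; n_R = X; n_N = X.
Summing: n_T = 1 + X.
y_i = n_i/n_T, p_i = y_i·P. Kp = p_R p_N / (p_Q).
Substituting and setting equal to 0.947 bar gives a polynomial in X; the root in (0,1) is X = 0.418.

X = 0.418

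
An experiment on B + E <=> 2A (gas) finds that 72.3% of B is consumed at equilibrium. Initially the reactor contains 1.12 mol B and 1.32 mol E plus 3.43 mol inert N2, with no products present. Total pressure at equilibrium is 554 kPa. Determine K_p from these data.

K_p = 16.6

Take 1.12 mol B as basis and let X be its fractional conversion, so ξ = 1.12X.
Moles: n_B = 1.12 − 1.12X; n_E = 1.32 − 1.12X; n_A = 2.24X; n_I = 3.43 (inert).
n_T stays at 5.87 (no change in mole number).
At X = 0.723: n_B = 0.31, n_E = 0.51, n_A = 1.62, n_T = 5.87.
p_i = (n_i/n_T)·P. K_p = p_A^2 / (p_B p_E) = 16.6.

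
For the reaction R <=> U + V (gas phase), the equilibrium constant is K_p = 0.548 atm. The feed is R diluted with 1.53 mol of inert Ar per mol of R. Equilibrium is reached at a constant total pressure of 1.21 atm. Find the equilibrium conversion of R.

X = 0.681

Let X = conversion of R (basis 1 mol R); extent of reaction ξ = X.
Species balance: n_R = 1 − X; n_U = X; n_V = X; n_I = 1.53 (inert).
Total moles n_T = 2.53 + X.
With p_i = (n_i/n_T)P, K_p = p_U p_V / (p_R).
Substituting and setting equal to 0.548 atm gives a polynomial in X; the root in (0,1) is X = 0.681.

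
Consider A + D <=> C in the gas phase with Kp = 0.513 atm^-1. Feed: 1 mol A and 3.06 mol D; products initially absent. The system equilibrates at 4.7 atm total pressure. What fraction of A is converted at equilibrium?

X = 0.631

Let X = conversion of A (basis 1 mol A); extent of reaction ξ = X.
Species balance: n_A = 1 − X; n_D = 3.06 − X; n_C = X.
Total moles n_T = 4.06 − X.
Mole fractions y_i = n_i/n_T; Kp = p_C / (p_A p_D) with p_i = y_i·P.
Substituting and setting equal to 0.513 atm^-1 gives a polynomial in X; the root in (0,1) is X = 0.631.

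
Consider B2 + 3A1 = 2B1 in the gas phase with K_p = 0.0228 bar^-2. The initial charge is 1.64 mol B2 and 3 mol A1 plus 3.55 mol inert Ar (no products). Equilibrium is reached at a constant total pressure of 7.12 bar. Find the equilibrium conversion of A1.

Let X = conversion of A1 (basis 3 mol A1); extent of reaction ξ = X.
At extent ξ: n_B2 = 1.64 − X; n_A1 = 3 − 3X; n_B1 = 2X; n_I = 3.55 (inert).
Summing: n_T = 8.19 − 2X.
With p_i = (n_i/n_T)P, K_p = p_B1^2 / (p_B2 p_A1^3).
Substituting and setting equal to 0.0228 bar^-2 gives a polynomial in X; the root in (0,1) is X = 0.268.

X = 0.268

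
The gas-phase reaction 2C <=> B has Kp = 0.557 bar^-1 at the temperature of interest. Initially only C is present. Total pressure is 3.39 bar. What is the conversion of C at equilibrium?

Basis: 1 mol C initially; let X = conversion of C. Extent ξ = 0.5X.
At extent ξ: n_C = 1 − X; n_B = 0.5X.
Summing: n_T = 1 − 0.5X.
Mole fractions y_i = n_i/n_T; Kp = p_B / (p_C^2) with p_i = y_i·P.
Equating to 0.557 bar^-1 and solving on 0 < X < 1: X = 0.658.

X = 0.658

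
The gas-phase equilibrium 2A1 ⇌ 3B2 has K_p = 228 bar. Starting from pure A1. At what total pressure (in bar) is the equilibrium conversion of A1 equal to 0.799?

P = 7.49 bar

Basis: 1 mol A1 initially; let X = conversion of A1. Extent ξ = 0.5X.
Species balance: n_A1 = 1 − X; n_B2 = 1.5X.
Total moles n_T = 1 + 0.5X.
K_p = p_B2^3 / (p_A1^2) with p_i = (n_i/n_T)·P.
At X = 0.799: the mole-fraction product g(X) = Π y_i^ν_i = 30.45. Since K_p = g(X)·P^{1}, P = (K_p/g)^(1/1) = (228/30.45)^(1/1) = 7.49 bar.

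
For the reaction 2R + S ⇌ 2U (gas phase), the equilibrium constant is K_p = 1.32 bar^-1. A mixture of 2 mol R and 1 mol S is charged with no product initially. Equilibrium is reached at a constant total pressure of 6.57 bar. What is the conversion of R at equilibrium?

X = 0.556

Basis: 2 mol R initially; let X = conversion of R. Extent ξ = X.
At extent ξ: n_R = 2 − 2X; n_S = 1 − X; n_U = 2X.
Summing: n_T = 3 − X.
With p_i = (n_i/n_T)P, K_p = p_U^2 / (p_R^2 p_S).
This yields a degree-3 equation in X; solving on (0,1), X = 0.556.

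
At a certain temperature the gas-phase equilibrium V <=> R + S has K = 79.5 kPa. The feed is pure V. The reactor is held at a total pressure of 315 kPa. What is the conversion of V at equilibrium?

X = 0.449

Take 1 mol V as basis and let X be its fractional conversion, so ξ = X.
At extent ξ: n_V = 1 − X; n_R = X; n_S = X.
Summing: n_T = 1 + X.
y_i = n_i/n_T, p_i = y_i·P. K = p_R p_S / (p_V).
Setting this equal to 79.5 kPa and taking the physical root (0 < X < 1) gives X = 0.449.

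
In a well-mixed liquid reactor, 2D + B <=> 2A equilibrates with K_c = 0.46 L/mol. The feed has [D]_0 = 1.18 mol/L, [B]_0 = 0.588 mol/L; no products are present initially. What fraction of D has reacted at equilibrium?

X = 0.303

Let X = conversion of D; extent ξ = 1.18X/2 mol/L.
Concentrations: [D] = 1.18 − 1.18X; [B] = 0.588 − 0.59X; [A] = 1.18X.
K_c = [A]^2 / ([D]^2 [B]).
This equals 0.46 at X = 0.303 (the root in 0 < X < 1).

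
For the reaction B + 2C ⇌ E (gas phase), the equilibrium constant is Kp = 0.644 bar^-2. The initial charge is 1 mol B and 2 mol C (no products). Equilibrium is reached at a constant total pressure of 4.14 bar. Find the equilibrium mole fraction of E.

Let X = conversion of B (basis 1 mol B); extent of reaction ξ = X.
Mole table: n_B = 1 − X; n_C = 2 − 2X; n_E = X.
Summing: n_T = 3 − 2X.
Mole fractions y_i = n_i/n_T; Kp = p_E / (p_B p_C^2) with p_i = y_i·P.
Equating to 0.644 bar^-2 and solving on 0 < X < 1: X = 0.651.
Then n_E = 0.651, n_T = 1.7, so y_E = 0.383.

y_E = 0.383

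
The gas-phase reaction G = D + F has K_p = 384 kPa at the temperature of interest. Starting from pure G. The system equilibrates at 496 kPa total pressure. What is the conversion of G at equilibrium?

X = 0.661

Let X = conversion of G (basis 1 mol G); extent of reaction ξ = X.
At extent ξ: n_G = 1 − X; n_D = X; n_F = X.
Total moles n_T = 1 + X.
Mole fractions y_i = n_i/n_T; K_p = p_D p_F / (p_G) with p_i = y_i·P.
Equating to 384 kPa and solving on 0 < X < 1: X = 0.661.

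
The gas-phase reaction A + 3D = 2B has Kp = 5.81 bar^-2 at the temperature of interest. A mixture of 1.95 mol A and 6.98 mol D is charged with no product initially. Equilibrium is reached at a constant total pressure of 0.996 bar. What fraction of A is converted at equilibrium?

X = 0.575

Let X = conversion of A (basis 1.95 mol A); extent of reaction ξ = 1.95X.
Species balance: n_A = 1.95 − 1.95X; n_D = 6.98 − 5.85X; n_B = 3.9X.
n_T = Σnᵢ = 8.93 − 3.9X.
y_i = n_i/n_T, p_i = y_i·P. Kp = p_B^2 / (p_A p_D^3).
Equating to 5.81 bar^-2 and solving on 0 < X < 1: X = 0.575.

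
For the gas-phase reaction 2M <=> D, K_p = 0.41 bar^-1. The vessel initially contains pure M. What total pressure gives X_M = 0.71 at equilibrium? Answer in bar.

P = 6.64 bar

Take 1 mol M as basis and let X be its fractional conversion, so ξ = 0.5X.
Mole table: n_M = 1 − X; n_D = 0.5X.
Summing: n_T = 1 − 0.5X.
K_p = p_D / (p_M^2) with p_i = (n_i/n_T)·P.
At X = 0.71: the mole-fraction product g(X) = Π y_i^ν_i = 2.723. Since K_p = g(X)·P^{-1}, P = (g/K_p)^(1/1) = (2.723/0.41)^(1/1) = 6.64 bar.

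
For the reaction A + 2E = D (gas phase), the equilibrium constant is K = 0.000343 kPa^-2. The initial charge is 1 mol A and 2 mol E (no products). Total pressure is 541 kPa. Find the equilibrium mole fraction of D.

Let X = conversion of A (basis 1 mol A); extent of reaction ξ = X.
At extent ξ: n_A = 1 − X; n_E = 2 − 2X; n_D = X.
Total moles n_T = 3 − 2X.
With p_i = (n_i/n_T)P, K = p_D / (p_A p_E^2).
This yields a degree-3 equation in X; solving on (0,1), X = 0.847.
Then n_D = 0.847, n_T = 1.31, so y_D = 0.648.

y_D = 0.648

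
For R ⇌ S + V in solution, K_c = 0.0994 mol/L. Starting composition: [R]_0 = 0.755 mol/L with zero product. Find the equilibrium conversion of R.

Let X = conversion of R; extent ξ = 0.755·X mol/L.
Concentrations: [R] = 0.755 − 0.755X; [S] = 0.755X; [V] = 0.755X.
K_c = [S] [V] / ([R]).
Setting equal to 0.0994 and solving for X on (0,1) gives X = 0.303.

X = 0.303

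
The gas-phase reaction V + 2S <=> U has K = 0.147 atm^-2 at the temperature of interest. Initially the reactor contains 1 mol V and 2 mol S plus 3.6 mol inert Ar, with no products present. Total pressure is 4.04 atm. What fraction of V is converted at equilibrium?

Basis: 1 mol V initially; let X = conversion of V. Extent ξ = X.
Moles: n_V = 1 − X; n_S = 2 − 2X; n_U = X; n_I = 3.6 (inert).
Total moles n_T = 6.6 − 2X.
y_i = n_i/n_T, p_i = y_i·P. K = p_U / (p_V p_S^2).
This yields a degree-3 equation in X; solving on (0,1), X = 0.149.

X = 0.149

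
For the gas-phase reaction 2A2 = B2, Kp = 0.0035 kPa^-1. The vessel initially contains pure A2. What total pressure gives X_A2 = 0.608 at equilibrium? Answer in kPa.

Let X = conversion of A2 (basis 1 mol A2); extent of reaction ξ = 0.5X.
Species balance: n_A2 = 1 − X; n_B2 = 0.5X.
Summing: n_T = 1 − 0.5X.
Kp = p_B2 / (p_A2^2) with p_i = (n_i/n_T)·P.
At X = 0.608: the mole-fraction product g(X) = Π y_i^ν_i = 1.377. Since Kp = g(X)·P^{-1}, P = (g/Kp)^(1/1) = (1.377/0.0035)^(1/1) = 393 kPa.

P = 393 kPa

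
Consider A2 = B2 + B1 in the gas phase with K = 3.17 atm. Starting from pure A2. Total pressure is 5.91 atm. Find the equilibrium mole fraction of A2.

y_A2 = 0.257

Take 1 mol A2 as basis and let X be its fractional conversion, so ξ = X.
At extent ξ: n_A2 = 1 − X; n_B2 = X; n_B1 = X.
Total moles n_T = 1 + X.
With p_i = (n_i/n_T)P, K = p_B2 p_B1 / (p_A2).
Substituting and setting equal to 3.17 atm gives a polynomial in X; the root in (0,1) is X = 0.591.
Then n_A2 = 0.409, n_T = 1.59, so y_A2 = 0.257.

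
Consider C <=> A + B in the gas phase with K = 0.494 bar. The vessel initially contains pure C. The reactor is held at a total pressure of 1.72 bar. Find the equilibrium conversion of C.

X = 0.472

Basis: 1 mol C initially; let X = conversion of C. Extent ξ = X.
Mole table: n_C = 1 − X; n_A = X; n_B = X.
Total moles n_T = 1 + X.
Mole fractions y_i = n_i/n_T; K = p_A p_B / (p_C) with p_i = y_i·P.
This yields a degree-2 equation in X; solving on (0,1), X = 0.472.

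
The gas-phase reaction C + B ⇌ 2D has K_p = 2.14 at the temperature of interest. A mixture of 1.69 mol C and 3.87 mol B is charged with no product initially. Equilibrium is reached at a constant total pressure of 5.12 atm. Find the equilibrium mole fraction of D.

y_D = 0.365

Basis: 1.69 mol C initially; let X = conversion of C. Extent ξ = 1.69X.
Moles: n_C = 1.69 − 1.69X; n_B = 3.87 − 1.69X; n_D = 3.38X.
Total moles n_T = 5.56 (Δν = 0, constant).
y_i = n_i/n_T, p_i = y_i·P. K_p = p_D^2 / (p_C p_B).
Setting this equal to 2.14 and taking the physical root (0 < X < 1) gives X = 0.601.
Then n_D = 2.03, n_T = 5.56, so y_D = 0.365.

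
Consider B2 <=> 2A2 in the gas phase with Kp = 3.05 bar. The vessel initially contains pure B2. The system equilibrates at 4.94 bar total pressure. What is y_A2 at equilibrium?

y_A2 = 0.536

Let X = conversion of B2 (basis 1 mol B2); extent of reaction ξ = X.
Species balance: n_B2 = 1 − X; n_A2 = 2X.
Summing: n_T = 1 + X.
With p_i = (n_i/n_T)P, Kp = p_A2^2 / (p_B2).
Setting this equal to 3.05 bar and taking the physical root (0 < X < 1) gives X = 0.366.
Then n_A2 = 0.731, n_T = 1.37, so y_A2 = 0.536.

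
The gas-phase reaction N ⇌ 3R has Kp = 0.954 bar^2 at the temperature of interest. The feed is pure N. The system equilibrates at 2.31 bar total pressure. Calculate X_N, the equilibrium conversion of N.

X = 0.220

Let X = conversion of N (basis 1 mol N); extent of reaction ξ = X.
Species balance: n_N = 1 − X; n_R = 3X.
n_T = Σnᵢ = 1 + 2X.
Mole fractions y_i = n_i/n_T; Kp = p_R^3 / (p_N) with p_i = y_i·P.
This yields a degree-3 equation in X; solving on (0,1), X = 0.220.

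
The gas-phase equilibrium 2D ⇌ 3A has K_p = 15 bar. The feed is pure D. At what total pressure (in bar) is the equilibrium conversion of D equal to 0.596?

P = 4.45 bar

Basis: 1 mol D initially; let X = conversion of D. Extent ξ = 0.5X.
At extent ξ: n_D = 1 − X; n_A = 1.5X.
Summing: n_T = 1 + 0.5X.
K_p = p_A^3 / (p_D^2) with p_i = (n_i/n_T)·P.
At X = 0.596: the mole-fraction product g(X) = Π y_i^ν_i = 3.373. Since K_p = g(X)·P^{1}, P = (K_p/g)^(1/1) = (15/3.373)^(1/1) = 4.45 bar.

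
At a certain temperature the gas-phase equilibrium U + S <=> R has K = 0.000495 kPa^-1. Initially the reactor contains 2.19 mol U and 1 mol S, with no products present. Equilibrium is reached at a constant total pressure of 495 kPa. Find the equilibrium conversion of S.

Basis: 1 mol S initially; let X = conversion of S. Extent ξ = X.
Mole table: n_U = 2.19 − X; n_S = 1 − X; n_R = X.
n_T = Σnᵢ = 3.19 − X.
With p_i = (n_i/n_T)P, K = p_R / (p_U p_S).
Setting this equal to 0.000495 kPa^-1 and taking the physical root (0 < X < 1) gives X = 0.141.

X = 0.141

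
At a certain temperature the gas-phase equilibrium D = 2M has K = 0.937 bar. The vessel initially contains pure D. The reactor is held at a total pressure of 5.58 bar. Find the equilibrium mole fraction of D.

y_D = 0.666

Take 1 mol D as basis and let X be its fractional conversion, so ξ = X.
At extent ξ: n_D = 1 − X; n_M = 2X.
Total moles n_T = 1 + X.
With p_i = (n_i/n_T)P, K = p_M^2 / (p_D).
Setting this equal to 0.937 bar and taking the physical root (0 < X < 1) gives X = 0.201.
Then n_D = 0.799, n_T = 1.2, so y_D = 0.666.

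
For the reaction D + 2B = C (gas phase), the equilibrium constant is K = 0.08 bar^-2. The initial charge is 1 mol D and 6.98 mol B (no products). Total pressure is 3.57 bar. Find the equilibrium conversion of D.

X = 0.430

Basis: 1 mol D initially; let X = conversion of D. Extent ξ = X.
At extent ξ: n_D = 1 − X; n_B = 6.98 − 2X; n_C = X.
Total moles n_T = 7.98 − 2X.
With p_i = (n_i/n_T)P, K = p_C / (p_D p_B^2).
This yields a degree-3 equation in X; solving on (0,1), X = 0.430.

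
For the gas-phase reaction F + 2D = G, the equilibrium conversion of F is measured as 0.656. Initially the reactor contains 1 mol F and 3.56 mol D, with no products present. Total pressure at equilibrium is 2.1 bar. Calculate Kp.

Kp = 0.903 bar^-2

Take 1 mol F as basis and let X be its fractional conversion, so ξ = X.
Species balance: n_F = 1 − X; n_D = 3.56 − 2X; n_G = X.
Total moles n_T = 4.56 − 2X.
At X = 0.656: n_F = 0.344, n_D = 2.25, n_G = 0.656, n_T = 3.25.
p_i = (n_i/n_T)·P. Kp = p_G / (p_F p_D^2) = 0.903 bar^-2.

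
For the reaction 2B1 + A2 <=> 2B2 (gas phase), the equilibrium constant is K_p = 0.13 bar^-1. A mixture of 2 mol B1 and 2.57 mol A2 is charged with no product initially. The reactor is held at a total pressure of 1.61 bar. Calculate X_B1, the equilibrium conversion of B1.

Let X = conversion of B1 (basis 2 mol B1); extent of reaction ξ = X.
Moles: n_B1 = 2 − 2X; n_A2 = 2.57 − X; n_B2 = 2X.
n_T = Σnᵢ = 4.57 − X.
With p_i = (n_i/n_T)P, K_p = p_B2^2 / (p_B1^2 p_A2).
Substituting and setting equal to 0.13 bar^-1 gives a polynomial in X; the root in (0,1) is X = 0.251.

X = 0.251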